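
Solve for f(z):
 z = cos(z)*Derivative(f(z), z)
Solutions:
 f(z) = C1 + Integral(z/cos(z), z)


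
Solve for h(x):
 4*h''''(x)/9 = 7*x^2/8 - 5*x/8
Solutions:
 h(x) = C1 + C2*x + C3*x^2 + C4*x^3 + 7*x^6/1280 - 3*x^5/256


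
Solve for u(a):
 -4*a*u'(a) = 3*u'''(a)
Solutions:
 u(a) = C1 + Integral(C2*airyai(-6^(2/3)*a/3) + C3*airybi(-6^(2/3)*a/3), a)


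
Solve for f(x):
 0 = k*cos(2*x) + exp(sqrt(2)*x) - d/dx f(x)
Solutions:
 f(x) = C1 + k*sin(2*x)/2 + sqrt(2)*exp(sqrt(2)*x)/2


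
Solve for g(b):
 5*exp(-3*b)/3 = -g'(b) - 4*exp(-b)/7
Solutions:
 g(b) = C1 + 4*exp(-b)/7 + 5*exp(-3*b)/9


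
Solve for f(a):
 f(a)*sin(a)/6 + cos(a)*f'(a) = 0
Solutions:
 f(a) = C1*cos(a)^(1/6)


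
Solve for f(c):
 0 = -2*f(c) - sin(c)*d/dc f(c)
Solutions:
 f(c) = C1*(cos(c) + 1)/(cos(c) - 1)


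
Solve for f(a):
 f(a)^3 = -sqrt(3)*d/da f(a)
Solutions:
 f(a) = -sqrt(6)*sqrt(-1/(C1 - sqrt(3)*a))/2
 f(a) = sqrt(6)*sqrt(-1/(C1 - sqrt(3)*a))/2


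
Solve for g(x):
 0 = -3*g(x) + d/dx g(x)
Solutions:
 g(x) = C1*exp(3*x)


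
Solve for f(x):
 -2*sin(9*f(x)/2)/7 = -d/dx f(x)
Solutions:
 -2*x/7 + log(cos(9*f(x)/2) - 1)/9 - log(cos(9*f(x)/2) + 1)/9 = C1


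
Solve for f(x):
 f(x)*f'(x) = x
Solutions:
 f(x) = -sqrt(C1 + x^2)
 f(x) = sqrt(C1 + x^2)


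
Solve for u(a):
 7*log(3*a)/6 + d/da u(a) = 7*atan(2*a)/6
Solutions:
 u(a) = C1 - 7*a*log(a)/6 + 7*a*atan(2*a)/6 - 7*a*log(3)/6 + 7*a/6 - 7*log(4*a^2 + 1)/24


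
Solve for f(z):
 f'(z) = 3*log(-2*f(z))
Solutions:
 -Integral(1/(log(-_y) + log(2)), (_y, f(z)))/3 = C1 - z


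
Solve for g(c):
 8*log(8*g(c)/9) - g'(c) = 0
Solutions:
 -Integral(1/(log(_y) - 2*log(3) + 3*log(2)), (_y, g(c)))/8 = C1 - c


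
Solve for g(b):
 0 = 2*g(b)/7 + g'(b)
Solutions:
 g(b) = C1*exp(-2*b/7)


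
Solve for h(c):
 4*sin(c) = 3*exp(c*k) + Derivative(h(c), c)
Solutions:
 h(c) = C1 - 4*cos(c) - 3*exp(c*k)/k


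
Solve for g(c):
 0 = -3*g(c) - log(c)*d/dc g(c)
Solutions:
 g(c) = C1*exp(-3*li(c))


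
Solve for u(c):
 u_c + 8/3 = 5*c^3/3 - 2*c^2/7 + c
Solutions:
 u(c) = C1 + 5*c^4/12 - 2*c^3/21 + c^2/2 - 8*c/3


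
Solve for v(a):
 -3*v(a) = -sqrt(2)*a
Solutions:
 v(a) = sqrt(2)*a/3


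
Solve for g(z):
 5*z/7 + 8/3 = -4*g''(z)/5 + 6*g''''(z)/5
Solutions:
 g(z) = C1 + C2*z + C3*exp(-sqrt(6)*z/3) + C4*exp(sqrt(6)*z/3) - 25*z^3/168 - 5*z^2/3


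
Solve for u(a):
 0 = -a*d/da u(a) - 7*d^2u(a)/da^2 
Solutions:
 u(a) = C1 + C2*erf(sqrt(14)*a/14)


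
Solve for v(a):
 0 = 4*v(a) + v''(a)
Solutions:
 v(a) = C1*sin(2*a) + C2*cos(2*a)


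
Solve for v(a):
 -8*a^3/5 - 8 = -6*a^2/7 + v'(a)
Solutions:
 v(a) = C1 - 2*a^4/5 + 2*a^3/7 - 8*a


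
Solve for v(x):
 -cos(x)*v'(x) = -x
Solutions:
 v(x) = C1 + Integral(x/cos(x), x)


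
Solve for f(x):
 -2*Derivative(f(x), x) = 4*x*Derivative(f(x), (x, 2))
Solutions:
 f(x) = C1 + C2*sqrt(x)


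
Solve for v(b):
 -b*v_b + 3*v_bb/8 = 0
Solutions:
 v(b) = C1 + C2*erfi(2*sqrt(3)*b/3)


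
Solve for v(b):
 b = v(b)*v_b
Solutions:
 v(b) = -sqrt(C1 + b^2)
 v(b) = sqrt(C1 + b^2)


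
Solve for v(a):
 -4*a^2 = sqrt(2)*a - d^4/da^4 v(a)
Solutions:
 v(a) = C1 + C2*a + C3*a^2 + C4*a^3 + a^6/90 + sqrt(2)*a^5/120


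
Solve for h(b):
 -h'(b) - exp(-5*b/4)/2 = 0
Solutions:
 h(b) = C1 + 2*exp(-5*b/4)/5


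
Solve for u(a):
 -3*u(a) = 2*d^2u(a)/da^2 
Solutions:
 u(a) = C1*sin(sqrt(6)*a/2) + C2*cos(sqrt(6)*a/2)


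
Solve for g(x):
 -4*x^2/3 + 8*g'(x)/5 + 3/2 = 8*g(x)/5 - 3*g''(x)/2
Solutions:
 g(x) = C1*exp(4*x*(-2 + sqrt(19))/15) + C2*exp(-4*x*(2 + sqrt(19))/15) - 5*x^2/6 - 5*x/3 - 55/24


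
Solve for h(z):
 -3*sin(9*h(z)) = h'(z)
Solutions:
 h(z) = -acos((-C1 - exp(54*z))/(C1 - exp(54*z)))/9 + 2*pi/9
 h(z) = acos((-C1 - exp(54*z))/(C1 - exp(54*z)))/9


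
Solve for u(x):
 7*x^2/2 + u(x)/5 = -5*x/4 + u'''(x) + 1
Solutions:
 u(x) = C3*exp(5^(2/3)*x/5) - 35*x^2/2 - 25*x/4 + (C1*sin(sqrt(3)*5^(2/3)*x/10) + C2*cos(sqrt(3)*5^(2/3)*x/10))*exp(-5^(2/3)*x/10) + 5


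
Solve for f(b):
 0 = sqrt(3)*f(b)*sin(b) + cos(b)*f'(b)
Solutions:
 f(b) = C1*cos(b)^(sqrt(3))


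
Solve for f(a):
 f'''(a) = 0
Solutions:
 f(a) = C1 + C2*a + C3*a^2


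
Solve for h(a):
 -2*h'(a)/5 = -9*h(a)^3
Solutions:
 h(a) = -sqrt(-1/(C1 + 45*a))
 h(a) = sqrt(-1/(C1 + 45*a))


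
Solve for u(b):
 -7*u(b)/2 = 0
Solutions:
 u(b) = 0


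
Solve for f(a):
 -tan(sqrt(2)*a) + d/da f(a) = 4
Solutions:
 f(a) = C1 + 4*a - sqrt(2)*log(cos(sqrt(2)*a))/2


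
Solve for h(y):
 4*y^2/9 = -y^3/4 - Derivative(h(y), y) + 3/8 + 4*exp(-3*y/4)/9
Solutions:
 h(y) = C1 - y^4/16 - 4*y^3/27 + 3*y/8 - 16*exp(-3*y/4)/27


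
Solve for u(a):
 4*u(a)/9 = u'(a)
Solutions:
 u(a) = C1*exp(4*a/9)


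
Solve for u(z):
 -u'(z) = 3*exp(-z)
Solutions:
 u(z) = C1 + 3*exp(-z)


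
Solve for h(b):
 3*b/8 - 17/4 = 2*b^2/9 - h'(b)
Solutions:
 h(b) = C1 + 2*b^3/27 - 3*b^2/16 + 17*b/4


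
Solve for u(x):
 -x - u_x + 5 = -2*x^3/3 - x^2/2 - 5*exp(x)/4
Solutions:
 u(x) = C1 + x^4/6 + x^3/6 - x^2/2 + 5*x + 5*exp(x)/4


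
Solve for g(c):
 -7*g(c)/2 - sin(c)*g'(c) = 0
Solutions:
 g(c) = C1*(cos(c) + 1)^(7/4)/(cos(c) - 1)^(7/4)


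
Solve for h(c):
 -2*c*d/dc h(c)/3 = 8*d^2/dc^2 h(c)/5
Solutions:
 h(c) = C1 + C2*erf(sqrt(30)*c/12)


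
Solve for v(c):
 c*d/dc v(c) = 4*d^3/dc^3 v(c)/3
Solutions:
 v(c) = C1 + Integral(C2*airyai(6^(1/3)*c/2) + C3*airybi(6^(1/3)*c/2), c)


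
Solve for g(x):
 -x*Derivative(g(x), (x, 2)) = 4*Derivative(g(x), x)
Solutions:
 g(x) = C1 + C2/x^3


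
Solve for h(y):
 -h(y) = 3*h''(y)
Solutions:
 h(y) = C1*sin(sqrt(3)*y/3) + C2*cos(sqrt(3)*y/3)


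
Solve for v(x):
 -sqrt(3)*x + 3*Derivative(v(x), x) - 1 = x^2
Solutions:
 v(x) = C1 + x^3/9 + sqrt(3)*x^2/6 + x/3


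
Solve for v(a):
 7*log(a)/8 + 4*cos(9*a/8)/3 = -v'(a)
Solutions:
 v(a) = C1 - 7*a*log(a)/8 + 7*a/8 - 32*sin(9*a/8)/27


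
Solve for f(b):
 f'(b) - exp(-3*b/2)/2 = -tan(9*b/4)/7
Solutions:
 f(b) = C1 - 2*log(tan(9*b/4)^2 + 1)/63 - exp(-3*b/2)/3


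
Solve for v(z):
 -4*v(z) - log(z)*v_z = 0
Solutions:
 v(z) = C1*exp(-4*li(z))


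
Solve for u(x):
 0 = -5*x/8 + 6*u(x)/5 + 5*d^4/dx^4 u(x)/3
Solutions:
 u(x) = 25*x/48 + (C1*sin(sqrt(15)*2^(3/4)*x/10) + C2*cos(sqrt(15)*2^(3/4)*x/10))*exp(-sqrt(15)*2^(3/4)*x/10) + (C3*sin(sqrt(15)*2^(3/4)*x/10) + C4*cos(sqrt(15)*2^(3/4)*x/10))*exp(sqrt(15)*2^(3/4)*x/10)


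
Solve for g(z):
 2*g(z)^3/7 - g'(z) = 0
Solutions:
 g(z) = -sqrt(14)*sqrt(-1/(C1 + 2*z))/2
 g(z) = sqrt(14)*sqrt(-1/(C1 + 2*z))/2


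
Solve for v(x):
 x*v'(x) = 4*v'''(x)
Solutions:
 v(x) = C1 + Integral(C2*airyai(2^(1/3)*x/2) + C3*airybi(2^(1/3)*x/2), x)


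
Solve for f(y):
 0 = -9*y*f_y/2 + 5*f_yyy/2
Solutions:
 f(y) = C1 + Integral(C2*airyai(15^(2/3)*y/5) + C3*airybi(15^(2/3)*y/5), y)


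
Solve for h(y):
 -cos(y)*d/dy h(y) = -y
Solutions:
 h(y) = C1 + Integral(y/cos(y), y)


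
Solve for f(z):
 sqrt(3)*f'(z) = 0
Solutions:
 f(z) = C1


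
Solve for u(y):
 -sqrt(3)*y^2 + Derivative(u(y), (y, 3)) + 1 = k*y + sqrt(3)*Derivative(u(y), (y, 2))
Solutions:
 u(y) = C1 + C2*y + C3*exp(sqrt(3)*y) - y^4/12 - sqrt(3)*y^3*(k + 2)/18 + y^2*(-k - 2 + sqrt(3))/6


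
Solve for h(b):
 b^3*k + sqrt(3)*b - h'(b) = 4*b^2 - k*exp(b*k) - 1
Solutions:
 h(b) = C1 + b^4*k/4 - 4*b^3/3 + sqrt(3)*b^2/2 + b + exp(b*k)


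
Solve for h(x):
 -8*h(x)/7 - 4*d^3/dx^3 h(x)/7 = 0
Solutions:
 h(x) = C3*exp(-2^(1/3)*x) + (C1*sin(2^(1/3)*sqrt(3)*x/2) + C2*cos(2^(1/3)*sqrt(3)*x/2))*exp(2^(1/3)*x/2)


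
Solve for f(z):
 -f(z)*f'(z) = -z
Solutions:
 f(z) = -sqrt(C1 + z^2)
 f(z) = sqrt(C1 + z^2)


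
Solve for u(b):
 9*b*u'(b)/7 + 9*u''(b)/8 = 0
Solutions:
 u(b) = C1 + C2*erf(2*sqrt(7)*b/7)


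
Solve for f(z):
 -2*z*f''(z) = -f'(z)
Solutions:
 f(z) = C1 + C2*z^(3/2)


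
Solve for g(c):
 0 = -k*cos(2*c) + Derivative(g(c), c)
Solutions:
 g(c) = C1 + k*sin(2*c)/2


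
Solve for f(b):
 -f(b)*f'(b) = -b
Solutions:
 f(b) = -sqrt(C1 + b^2)
 f(b) = sqrt(C1 + b^2)


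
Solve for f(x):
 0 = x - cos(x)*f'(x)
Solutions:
 f(x) = C1 + Integral(x/cos(x), x)


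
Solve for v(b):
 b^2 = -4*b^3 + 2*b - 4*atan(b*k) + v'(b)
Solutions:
 v(b) = C1 + b^4 + b^3/3 - b^2 + 4*Piecewise((b*atan(b*k) - log(b^2*k^2 + 1)/(2*k), Ne(k, 0)), (0, True))


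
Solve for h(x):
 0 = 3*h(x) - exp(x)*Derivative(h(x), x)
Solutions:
 h(x) = C1*exp(-3*exp(-x))


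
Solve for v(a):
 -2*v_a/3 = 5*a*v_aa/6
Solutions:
 v(a) = C1 + C2*a^(1/5)


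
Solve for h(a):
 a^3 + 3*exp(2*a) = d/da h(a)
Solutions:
 h(a) = C1 + a^4/4 + 3*exp(2*a)/2


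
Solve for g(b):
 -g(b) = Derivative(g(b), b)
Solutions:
 g(b) = C1*exp(-b)


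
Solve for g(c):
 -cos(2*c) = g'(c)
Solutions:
 g(c) = C1 - sin(2*c)/2


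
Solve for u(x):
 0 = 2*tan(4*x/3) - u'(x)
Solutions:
 u(x) = C1 - 3*log(cos(4*x/3))/2


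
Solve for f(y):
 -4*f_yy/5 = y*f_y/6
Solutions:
 f(y) = C1 + C2*erf(sqrt(15)*y/12)


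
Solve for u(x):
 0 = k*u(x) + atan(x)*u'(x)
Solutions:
 u(x) = C1*exp(-k*Integral(1/atan(x), x))


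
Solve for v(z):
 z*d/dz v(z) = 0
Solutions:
 v(z) = C1


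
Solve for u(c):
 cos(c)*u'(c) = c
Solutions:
 u(c) = C1 + Integral(c/cos(c), c)


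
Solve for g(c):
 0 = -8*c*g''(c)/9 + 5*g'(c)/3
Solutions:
 g(c) = C1 + C2*c^(23/8)


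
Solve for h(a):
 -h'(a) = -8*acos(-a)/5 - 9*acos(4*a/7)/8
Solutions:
 h(a) = C1 + 8*a*acos(-a)/5 + 9*a*acos(4*a/7)/8 + 8*sqrt(1 - a^2)/5 - 9*sqrt(49 - 16*a^2)/32


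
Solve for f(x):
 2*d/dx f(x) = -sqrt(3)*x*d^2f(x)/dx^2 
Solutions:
 f(x) = C1 + C2*x^(1 - 2*sqrt(3)/3)


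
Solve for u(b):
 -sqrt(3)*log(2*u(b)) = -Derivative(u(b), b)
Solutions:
 -sqrt(3)*Integral(1/(log(_y) + log(2)), (_y, u(b)))/3 = C1 - b


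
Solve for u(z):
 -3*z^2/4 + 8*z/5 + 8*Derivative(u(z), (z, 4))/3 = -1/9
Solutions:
 u(z) = C1 + C2*z + C3*z^2 + C4*z^3 + z^6/1280 - z^5/200 - z^4/576


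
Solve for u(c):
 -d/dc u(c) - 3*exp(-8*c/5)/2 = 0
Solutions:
 u(c) = C1 + 15*exp(-8*c/5)/16


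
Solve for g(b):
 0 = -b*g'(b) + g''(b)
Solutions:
 g(b) = C1 + C2*erfi(sqrt(2)*b/2)


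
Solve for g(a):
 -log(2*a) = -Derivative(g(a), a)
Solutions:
 g(a) = C1 + a*log(a) - a + a*log(2)


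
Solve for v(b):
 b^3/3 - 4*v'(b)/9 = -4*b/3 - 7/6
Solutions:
 v(b) = C1 + 3*b^4/16 + 3*b^2/2 + 21*b/8


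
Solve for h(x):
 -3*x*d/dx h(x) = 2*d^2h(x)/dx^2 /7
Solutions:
 h(x) = C1 + C2*erf(sqrt(21)*x/2)


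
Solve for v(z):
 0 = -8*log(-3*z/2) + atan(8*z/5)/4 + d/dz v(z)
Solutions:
 v(z) = C1 + 8*z*log(-z) - z*atan(8*z/5)/4 - 8*z - 8*z*log(2) + 8*z*log(3) + 5*log(64*z^2 + 25)/64


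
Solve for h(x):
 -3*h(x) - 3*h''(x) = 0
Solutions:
 h(x) = C1*sin(x) + C2*cos(x)


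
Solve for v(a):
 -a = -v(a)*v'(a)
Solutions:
 v(a) = -sqrt(C1 + a^2)
 v(a) = sqrt(C1 + a^2)


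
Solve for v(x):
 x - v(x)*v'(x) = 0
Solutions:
 v(x) = -sqrt(C1 + x^2)
 v(x) = sqrt(C1 + x^2)


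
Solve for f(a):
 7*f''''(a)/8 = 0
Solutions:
 f(a) = C1 + C2*a + C3*a^2 + C4*a^3


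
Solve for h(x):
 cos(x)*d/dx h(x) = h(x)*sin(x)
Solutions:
 h(x) = C1/cos(x)


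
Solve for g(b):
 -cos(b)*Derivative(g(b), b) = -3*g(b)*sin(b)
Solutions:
 g(b) = C1/cos(b)^3


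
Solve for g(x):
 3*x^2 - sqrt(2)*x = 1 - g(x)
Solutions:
 g(x) = -3*x^2 + sqrt(2)*x + 1


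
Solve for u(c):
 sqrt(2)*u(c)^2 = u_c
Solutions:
 u(c) = -1/(C1 + sqrt(2)*c)


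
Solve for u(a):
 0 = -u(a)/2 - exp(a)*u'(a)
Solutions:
 u(a) = C1*exp(exp(-a)/2)


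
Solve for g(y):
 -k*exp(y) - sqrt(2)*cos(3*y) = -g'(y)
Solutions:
 g(y) = C1 + k*exp(y) + sqrt(2)*sin(3*y)/3


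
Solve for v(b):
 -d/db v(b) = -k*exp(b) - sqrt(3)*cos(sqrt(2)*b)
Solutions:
 v(b) = C1 + k*exp(b) + sqrt(6)*sin(sqrt(2)*b)/2


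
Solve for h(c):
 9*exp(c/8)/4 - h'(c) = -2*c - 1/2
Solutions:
 h(c) = C1 + c^2 + c/2 + 18*exp(c/8)


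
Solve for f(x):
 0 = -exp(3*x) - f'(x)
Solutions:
 f(x) = C1 - exp(3*x)/3


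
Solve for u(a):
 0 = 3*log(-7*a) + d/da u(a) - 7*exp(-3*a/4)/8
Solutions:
 u(a) = C1 - 3*a*log(-a) + 3*a*(1 - log(7)) - 7*exp(-3*a/4)/6


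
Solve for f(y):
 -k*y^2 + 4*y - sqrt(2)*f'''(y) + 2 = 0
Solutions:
 f(y) = C1 + C2*y + C3*y^2 - sqrt(2)*k*y^5/120 + sqrt(2)*y^4/12 + sqrt(2)*y^3/6


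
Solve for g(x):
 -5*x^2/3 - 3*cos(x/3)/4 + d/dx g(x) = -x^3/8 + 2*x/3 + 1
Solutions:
 g(x) = C1 - x^4/32 + 5*x^3/9 + x^2/3 + x + 9*sin(x/3)/4


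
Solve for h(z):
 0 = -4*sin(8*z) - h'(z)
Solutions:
 h(z) = C1 + cos(8*z)/2


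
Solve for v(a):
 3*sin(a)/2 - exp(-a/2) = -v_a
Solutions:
 v(a) = C1 + 3*cos(a)/2 - 2*exp(-a/2)


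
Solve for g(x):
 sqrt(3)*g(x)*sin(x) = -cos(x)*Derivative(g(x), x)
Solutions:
 g(x) = C1*cos(x)^(sqrt(3))


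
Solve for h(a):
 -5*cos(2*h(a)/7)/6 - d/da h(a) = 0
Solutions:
 5*a/6 - 7*log(sin(2*h(a)/7) - 1)/4 + 7*log(sin(2*h(a)/7) + 1)/4 = C1


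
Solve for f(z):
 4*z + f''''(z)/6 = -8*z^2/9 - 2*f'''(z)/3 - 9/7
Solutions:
 f(z) = C1 + C2*z + C3*z^2 + C4*exp(-4*z) - z^5/45 - 2*z^4/9 - 25*z^3/252


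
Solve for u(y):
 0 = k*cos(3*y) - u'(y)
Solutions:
 u(y) = C1 + k*sin(3*y)/3


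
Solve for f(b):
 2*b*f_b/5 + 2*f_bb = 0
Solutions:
 f(b) = C1 + C2*erf(sqrt(10)*b/10)


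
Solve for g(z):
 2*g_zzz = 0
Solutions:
 g(z) = C1 + C2*z + C3*z^2


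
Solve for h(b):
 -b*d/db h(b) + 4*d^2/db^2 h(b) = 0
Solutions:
 h(b) = C1 + C2*erfi(sqrt(2)*b/4)


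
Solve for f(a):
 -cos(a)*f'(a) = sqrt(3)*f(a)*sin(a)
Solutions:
 f(a) = C1*cos(a)^(sqrt(3))


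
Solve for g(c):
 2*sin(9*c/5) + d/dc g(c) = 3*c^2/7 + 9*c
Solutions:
 g(c) = C1 + c^3/7 + 9*c^2/2 + 10*cos(9*c/5)/9


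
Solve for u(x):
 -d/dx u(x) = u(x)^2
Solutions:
 u(x) = 1/(C1 + x)


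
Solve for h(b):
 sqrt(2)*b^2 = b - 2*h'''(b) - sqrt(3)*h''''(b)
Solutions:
 h(b) = C1 + C2*b + C3*b^2 + C4*exp(-2*sqrt(3)*b/3) - sqrt(2)*b^5/120 + b^4*(1 + sqrt(6))/48 + b^3*(-3*sqrt(2) - sqrt(3))/24


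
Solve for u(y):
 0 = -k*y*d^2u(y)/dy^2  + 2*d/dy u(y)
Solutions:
 u(y) = C1 + y^(((re(k) + 2)*re(k) + im(k)^2)/(re(k)^2 + im(k)^2))*(C2*sin(2*log(y)*Abs(im(k))/(re(k)^2 + im(k)^2)) + C3*cos(2*log(y)*im(k)/(re(k)^2 + im(k)^2)))


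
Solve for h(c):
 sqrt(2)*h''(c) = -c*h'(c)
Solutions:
 h(c) = C1 + C2*erf(2^(1/4)*c/2)


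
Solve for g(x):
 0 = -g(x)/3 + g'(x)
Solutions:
 g(x) = C1*exp(x/3)


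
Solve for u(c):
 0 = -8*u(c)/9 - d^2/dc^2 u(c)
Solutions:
 u(c) = C1*sin(2*sqrt(2)*c/3) + C2*cos(2*sqrt(2)*c/3)


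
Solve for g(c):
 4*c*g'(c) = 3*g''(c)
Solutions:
 g(c) = C1 + C2*erfi(sqrt(6)*c/3)


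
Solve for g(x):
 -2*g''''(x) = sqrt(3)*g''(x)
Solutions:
 g(x) = C1 + C2*x + C3*sin(sqrt(2)*3^(1/4)*x/2) + C4*cos(sqrt(2)*3^(1/4)*x/2)


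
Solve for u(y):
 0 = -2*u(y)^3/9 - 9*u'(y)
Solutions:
 u(y) = -9*sqrt(2)*sqrt(-1/(C1 - 2*y))/2
 u(y) = 9*sqrt(2)*sqrt(-1/(C1 - 2*y))/2


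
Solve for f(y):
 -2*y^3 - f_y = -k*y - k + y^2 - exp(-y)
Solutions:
 f(y) = C1 + k*y^2/2 + k*y - y^4/2 - y^3/3 - exp(-y)


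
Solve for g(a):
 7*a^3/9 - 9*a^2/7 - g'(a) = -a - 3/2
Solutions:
 g(a) = C1 + 7*a^4/36 - 3*a^3/7 + a^2/2 + 3*a/2


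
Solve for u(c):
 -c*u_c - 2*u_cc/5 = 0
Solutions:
 u(c) = C1 + C2*erf(sqrt(5)*c/2)


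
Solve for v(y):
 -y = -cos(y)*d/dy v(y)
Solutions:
 v(y) = C1 + Integral(y/cos(y), y)


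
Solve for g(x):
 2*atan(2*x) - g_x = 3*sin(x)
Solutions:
 g(x) = C1 + 2*x*atan(2*x) - log(4*x^2 + 1)/2 + 3*cos(x)


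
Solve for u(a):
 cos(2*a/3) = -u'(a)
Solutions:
 u(a) = C1 - 3*sin(2*a/3)/2


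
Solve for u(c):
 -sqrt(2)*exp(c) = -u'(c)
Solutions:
 u(c) = C1 + sqrt(2)*exp(c)


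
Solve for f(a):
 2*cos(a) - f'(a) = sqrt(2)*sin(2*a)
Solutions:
 f(a) = C1 + 2*sin(a) + sqrt(2)*cos(2*a)/2


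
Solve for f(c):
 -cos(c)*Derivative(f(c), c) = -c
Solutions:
 f(c) = C1 + Integral(c/cos(c), c)


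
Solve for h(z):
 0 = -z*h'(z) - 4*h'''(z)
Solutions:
 h(z) = C1 + Integral(C2*airyai(-2^(1/3)*z/2) + C3*airybi(-2^(1/3)*z/2), z)


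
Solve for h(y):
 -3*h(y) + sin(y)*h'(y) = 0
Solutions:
 h(y) = C1*(cos(y) - 1)^(3/2)/(cos(y) + 1)^(3/2)


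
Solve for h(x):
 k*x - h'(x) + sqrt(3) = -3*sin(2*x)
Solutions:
 h(x) = C1 + k*x^2/2 + sqrt(3)*x - 3*cos(2*x)/2


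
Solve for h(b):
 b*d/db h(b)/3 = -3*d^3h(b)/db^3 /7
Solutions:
 h(b) = C1 + Integral(C2*airyai(-21^(1/3)*b/3) + C3*airybi(-21^(1/3)*b/3), b)


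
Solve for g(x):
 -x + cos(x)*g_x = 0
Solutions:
 g(x) = C1 + Integral(x/cos(x), x)


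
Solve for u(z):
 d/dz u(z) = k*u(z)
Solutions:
 u(z) = C1*exp(k*z)


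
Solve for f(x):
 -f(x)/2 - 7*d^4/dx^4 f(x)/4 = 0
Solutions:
 f(x) = (C1*sin(14^(3/4)*x/14) + C2*cos(14^(3/4)*x/14))*exp(-14^(3/4)*x/14) + (C3*sin(14^(3/4)*x/14) + C4*cos(14^(3/4)*x/14))*exp(14^(3/4)*x/14)


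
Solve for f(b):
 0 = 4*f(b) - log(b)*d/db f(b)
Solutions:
 f(b) = C1*exp(4*li(b))


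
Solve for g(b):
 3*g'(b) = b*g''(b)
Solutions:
 g(b) = C1 + C2*b^4


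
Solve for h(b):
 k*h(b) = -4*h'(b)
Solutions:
 h(b) = C1*exp(-b*k/4)


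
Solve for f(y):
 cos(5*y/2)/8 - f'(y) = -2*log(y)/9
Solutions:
 f(y) = C1 + 2*y*log(y)/9 - 2*y/9 + sin(5*y/2)/20


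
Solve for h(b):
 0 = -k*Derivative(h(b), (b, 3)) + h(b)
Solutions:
 h(b) = C1*exp(b*(1/k)^(1/3)) + C2*exp(b*(-1 + sqrt(3)*I)*(1/k)^(1/3)/2) + C3*exp(-b*(1 + sqrt(3)*I)*(1/k)^(1/3)/2)


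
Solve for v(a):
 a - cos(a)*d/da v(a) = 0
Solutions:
 v(a) = C1 + Integral(a/cos(a), a)


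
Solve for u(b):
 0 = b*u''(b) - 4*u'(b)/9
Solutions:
 u(b) = C1 + C2*b^(13/9)


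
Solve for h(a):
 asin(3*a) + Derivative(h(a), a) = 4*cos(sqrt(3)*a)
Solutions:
 h(a) = C1 - a*asin(3*a) - sqrt(1 - 9*a^2)/3 + 4*sqrt(3)*sin(sqrt(3)*a)/3


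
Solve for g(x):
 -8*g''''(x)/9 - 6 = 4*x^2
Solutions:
 g(x) = C1 + C2*x + C3*x^2 + C4*x^3 - x^6/80 - 9*x^4/32


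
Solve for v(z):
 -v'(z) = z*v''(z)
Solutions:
 v(z) = C1 + C2*log(z)


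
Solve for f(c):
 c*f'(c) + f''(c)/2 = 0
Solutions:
 f(c) = C1 + C2*erf(c)


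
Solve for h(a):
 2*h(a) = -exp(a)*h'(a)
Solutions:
 h(a) = C1*exp(2*exp(-a))


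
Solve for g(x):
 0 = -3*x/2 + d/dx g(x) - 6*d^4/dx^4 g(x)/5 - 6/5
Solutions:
 g(x) = C1 + C4*exp(5^(1/3)*6^(2/3)*x/6) + 3*x^2/4 + 6*x/5 + (C2*sin(2^(2/3)*3^(1/6)*5^(1/3)*x/4) + C3*cos(2^(2/3)*3^(1/6)*5^(1/3)*x/4))*exp(-5^(1/3)*6^(2/3)*x/12)


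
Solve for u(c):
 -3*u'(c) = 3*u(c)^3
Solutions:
 u(c) = -sqrt(2)*sqrt(-1/(C1 - c))/2
 u(c) = sqrt(2)*sqrt(-1/(C1 - c))/2


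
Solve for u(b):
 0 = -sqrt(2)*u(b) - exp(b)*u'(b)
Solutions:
 u(b) = C1*exp(sqrt(2)*exp(-b))


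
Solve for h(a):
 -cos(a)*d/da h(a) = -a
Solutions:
 h(a) = C1 + Integral(a/cos(a), a)


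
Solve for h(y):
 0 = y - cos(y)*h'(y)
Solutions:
 h(y) = C1 + Integral(y/cos(y), y)


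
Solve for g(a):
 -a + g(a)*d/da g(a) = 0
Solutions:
 g(a) = -sqrt(C1 + a^2)
 g(a) = sqrt(C1 + a^2)


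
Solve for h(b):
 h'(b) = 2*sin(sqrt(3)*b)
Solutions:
 h(b) = C1 - 2*sqrt(3)*cos(sqrt(3)*b)/3


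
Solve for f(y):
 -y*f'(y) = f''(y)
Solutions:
 f(y) = C1 + C2*erf(sqrt(2)*y/2)


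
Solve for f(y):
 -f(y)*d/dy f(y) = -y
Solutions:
 f(y) = -sqrt(C1 + y^2)
 f(y) = sqrt(C1 + y^2)


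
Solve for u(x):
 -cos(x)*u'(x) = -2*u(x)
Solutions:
 u(x) = C1*(sin(x) + 1)/(sin(x) - 1)


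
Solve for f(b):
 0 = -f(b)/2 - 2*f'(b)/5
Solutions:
 f(b) = C1*exp(-5*b/4)


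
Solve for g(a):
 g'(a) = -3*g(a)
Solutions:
 g(a) = C1*exp(-3*a)


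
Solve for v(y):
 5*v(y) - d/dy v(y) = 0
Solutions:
 v(y) = C1*exp(5*y)


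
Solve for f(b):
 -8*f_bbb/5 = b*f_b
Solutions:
 f(b) = C1 + Integral(C2*airyai(-5^(1/3)*b/2) + C3*airybi(-5^(1/3)*b/2), b)


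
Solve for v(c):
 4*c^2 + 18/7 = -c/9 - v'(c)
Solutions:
 v(c) = C1 - 4*c^3/3 - c^2/18 - 18*c/7


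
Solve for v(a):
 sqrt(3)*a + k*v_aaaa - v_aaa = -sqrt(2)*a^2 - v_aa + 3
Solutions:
 v(a) = C1 + C2*a + C3*exp(a*(1 - sqrt(1 - 4*k))/(2*k)) + C4*exp(a*(sqrt(1 - 4*k) + 1)/(2*k)) - sqrt(2)*a^4/12 + a^3*(-2*sqrt(2) - sqrt(3))/6 + a^2*(sqrt(2)*k - sqrt(2) - sqrt(3)/2 + 3/2)


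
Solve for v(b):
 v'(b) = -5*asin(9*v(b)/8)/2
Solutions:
 Integral(1/asin(9*_y/8), (_y, v(b))) = C1 - 5*b/2


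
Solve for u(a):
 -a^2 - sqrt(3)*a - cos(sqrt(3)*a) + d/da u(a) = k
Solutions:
 u(a) = C1 + a^3/3 + sqrt(3)*a^2/2 + a*k + sqrt(3)*sin(sqrt(3)*a)/3


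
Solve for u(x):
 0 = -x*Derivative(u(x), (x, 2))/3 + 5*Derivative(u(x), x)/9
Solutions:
 u(x) = C1 + C2*x^(8/3)


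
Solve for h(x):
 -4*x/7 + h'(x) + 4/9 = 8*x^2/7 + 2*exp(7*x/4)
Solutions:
 h(x) = C1 + 8*x^3/21 + 2*x^2/7 - 4*x/9 + 8*exp(7*x/4)/7


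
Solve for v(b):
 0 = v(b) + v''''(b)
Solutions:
 v(b) = (C1*sin(sqrt(2)*b/2) + C2*cos(sqrt(2)*b/2))*exp(-sqrt(2)*b/2) + (C3*sin(sqrt(2)*b/2) + C4*cos(sqrt(2)*b/2))*exp(sqrt(2)*b/2)


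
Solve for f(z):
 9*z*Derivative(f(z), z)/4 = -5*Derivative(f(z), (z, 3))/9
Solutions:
 f(z) = C1 + Integral(C2*airyai(-3*150^(1/3)*z/10) + C3*airybi(-3*150^(1/3)*z/10), z)


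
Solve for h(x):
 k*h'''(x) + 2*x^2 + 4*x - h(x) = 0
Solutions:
 h(x) = C1*exp(x*(1/k)^(1/3)) + C2*exp(x*(-1 + sqrt(3)*I)*(1/k)^(1/3)/2) + C3*exp(-x*(1 + sqrt(3)*I)*(1/k)^(1/3)/2) + 2*x^2 + 4*x


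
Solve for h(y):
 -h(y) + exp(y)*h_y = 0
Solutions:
 h(y) = C1*exp(-exp(-y))


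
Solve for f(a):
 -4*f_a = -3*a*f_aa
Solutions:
 f(a) = C1 + C2*a^(7/3)


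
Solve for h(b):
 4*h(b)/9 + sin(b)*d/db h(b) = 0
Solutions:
 h(b) = C1*(cos(b) + 1)^(2/9)/(cos(b) - 1)^(2/9)


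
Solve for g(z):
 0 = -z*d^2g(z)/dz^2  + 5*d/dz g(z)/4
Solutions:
 g(z) = C1 + C2*z^(9/4)


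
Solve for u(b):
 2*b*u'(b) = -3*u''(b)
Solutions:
 u(b) = C1 + C2*erf(sqrt(3)*b/3)


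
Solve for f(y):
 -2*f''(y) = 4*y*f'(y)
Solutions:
 f(y) = C1 + C2*erf(y)


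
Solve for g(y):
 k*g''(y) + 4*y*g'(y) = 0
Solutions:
 g(y) = C1 + C2*sqrt(k)*erf(sqrt(2)*y*sqrt(1/k))


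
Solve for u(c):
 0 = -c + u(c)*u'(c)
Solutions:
 u(c) = -sqrt(C1 + c^2)
 u(c) = sqrt(C1 + c^2)


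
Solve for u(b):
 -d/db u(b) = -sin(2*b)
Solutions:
 u(b) = C1 - cos(2*b)/2


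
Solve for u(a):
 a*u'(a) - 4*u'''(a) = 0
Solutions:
 u(a) = C1 + Integral(C2*airyai(2^(1/3)*a/2) + C3*airybi(2^(1/3)*a/2), a)


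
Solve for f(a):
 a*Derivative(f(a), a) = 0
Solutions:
 f(a) = C1


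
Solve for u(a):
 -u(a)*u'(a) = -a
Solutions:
 u(a) = -sqrt(C1 + a^2)
 u(a) = sqrt(C1 + a^2)


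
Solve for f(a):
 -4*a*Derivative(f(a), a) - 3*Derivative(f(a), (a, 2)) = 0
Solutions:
 f(a) = C1 + C2*erf(sqrt(6)*a/3)


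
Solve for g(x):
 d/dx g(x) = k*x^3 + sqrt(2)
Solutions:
 g(x) = C1 + k*x^4/4 + sqrt(2)*x


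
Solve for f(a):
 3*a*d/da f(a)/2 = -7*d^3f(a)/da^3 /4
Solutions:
 f(a) = C1 + Integral(C2*airyai(-6^(1/3)*7^(2/3)*a/7) + C3*airybi(-6^(1/3)*7^(2/3)*a/7), a)


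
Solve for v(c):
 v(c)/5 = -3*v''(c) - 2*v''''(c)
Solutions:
 v(c) = C1*sin(sqrt(5)*c*sqrt(15 - sqrt(185))/10) + C2*sin(sqrt(5)*c*sqrt(sqrt(185) + 15)/10) + C3*cos(sqrt(5)*c*sqrt(15 - sqrt(185))/10) + C4*cos(sqrt(5)*c*sqrt(sqrt(185) + 15)/10)


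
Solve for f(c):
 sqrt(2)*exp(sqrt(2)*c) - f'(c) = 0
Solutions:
 f(c) = C1 + exp(sqrt(2)*c)


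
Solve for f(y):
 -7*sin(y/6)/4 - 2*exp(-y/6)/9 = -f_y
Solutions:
 f(y) = C1 - 21*cos(y/6)/2 - 4*exp(-y/6)/3


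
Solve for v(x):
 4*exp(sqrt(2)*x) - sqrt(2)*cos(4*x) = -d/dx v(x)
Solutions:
 v(x) = C1 - 2*sqrt(2)*exp(sqrt(2)*x) + sqrt(2)*sin(4*x)/4


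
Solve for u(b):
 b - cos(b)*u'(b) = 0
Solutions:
 u(b) = C1 + Integral(b/cos(b), b)


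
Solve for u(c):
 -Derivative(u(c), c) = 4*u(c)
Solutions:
 u(c) = C1*exp(-4*c)


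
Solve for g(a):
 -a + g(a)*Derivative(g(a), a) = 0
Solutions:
 g(a) = -sqrt(C1 + a^2)
 g(a) = sqrt(C1 + a^2)


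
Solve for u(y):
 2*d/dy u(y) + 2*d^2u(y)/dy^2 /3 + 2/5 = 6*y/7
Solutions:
 u(y) = C1 + C2*exp(-3*y) + 3*y^2/14 - 12*y/35


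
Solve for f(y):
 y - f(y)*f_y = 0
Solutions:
 f(y) = -sqrt(C1 + y^2)
 f(y) = sqrt(C1 + y^2)


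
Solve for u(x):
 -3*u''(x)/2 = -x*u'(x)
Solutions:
 u(x) = C1 + C2*erfi(sqrt(3)*x/3)


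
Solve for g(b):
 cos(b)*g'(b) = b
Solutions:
 g(b) = C1 + Integral(b/cos(b), b)


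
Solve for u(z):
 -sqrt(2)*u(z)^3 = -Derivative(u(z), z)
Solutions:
 u(z) = -sqrt(2)*sqrt(-1/(C1 + sqrt(2)*z))/2
 u(z) = sqrt(2)*sqrt(-1/(C1 + sqrt(2)*z))/2


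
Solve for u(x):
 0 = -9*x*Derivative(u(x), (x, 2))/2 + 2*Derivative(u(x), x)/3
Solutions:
 u(x) = C1 + C2*x^(31/27)


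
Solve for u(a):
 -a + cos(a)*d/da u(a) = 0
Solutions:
 u(a) = C1 + Integral(a/cos(a), a)


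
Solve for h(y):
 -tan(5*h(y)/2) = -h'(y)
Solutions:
 h(y) = -2*asin(C1*exp(5*y/2))/5 + 2*pi/5
 h(y) = 2*asin(C1*exp(5*y/2))/5


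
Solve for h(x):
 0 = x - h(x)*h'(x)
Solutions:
 h(x) = -sqrt(C1 + x^2)
 h(x) = sqrt(C1 + x^2)


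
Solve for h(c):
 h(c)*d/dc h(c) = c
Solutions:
 h(c) = -sqrt(C1 + c^2)
 h(c) = sqrt(C1 + c^2)


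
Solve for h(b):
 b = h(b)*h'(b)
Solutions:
 h(b) = -sqrt(C1 + b^2)
 h(b) = sqrt(C1 + b^2)


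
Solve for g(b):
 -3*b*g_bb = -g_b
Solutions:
 g(b) = C1 + C2*b^(4/3)


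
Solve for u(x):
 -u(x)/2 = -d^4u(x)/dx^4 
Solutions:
 u(x) = C1*exp(-2^(3/4)*x/2) + C2*exp(2^(3/4)*x/2) + C3*sin(2^(3/4)*x/2) + C4*cos(2^(3/4)*x/2)


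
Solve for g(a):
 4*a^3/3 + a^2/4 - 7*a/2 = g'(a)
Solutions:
 g(a) = C1 + a^4/3 + a^3/12 - 7*a^2/4


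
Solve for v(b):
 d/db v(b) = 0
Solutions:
 v(b) = C1


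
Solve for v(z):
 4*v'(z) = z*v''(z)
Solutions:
 v(z) = C1 + C2*z^5


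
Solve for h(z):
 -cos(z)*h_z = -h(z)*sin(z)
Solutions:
 h(z) = C1/cos(z)


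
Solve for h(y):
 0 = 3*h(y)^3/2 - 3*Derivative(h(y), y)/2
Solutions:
 h(y) = -sqrt(2)*sqrt(-1/(C1 + y))/2
 h(y) = sqrt(2)*sqrt(-1/(C1 + y))/2


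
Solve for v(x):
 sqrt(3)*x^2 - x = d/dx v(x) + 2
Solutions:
 v(x) = C1 + sqrt(3)*x^3/3 - x^2/2 - 2*x


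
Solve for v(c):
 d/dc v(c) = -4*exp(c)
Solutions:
 v(c) = C1 - 4*exp(c)


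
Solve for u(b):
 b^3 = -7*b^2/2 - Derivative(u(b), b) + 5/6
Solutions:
 u(b) = C1 - b^4/4 - 7*b^3/6 + 5*b/6


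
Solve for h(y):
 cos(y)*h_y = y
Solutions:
 h(y) = C1 + Integral(y/cos(y), y)


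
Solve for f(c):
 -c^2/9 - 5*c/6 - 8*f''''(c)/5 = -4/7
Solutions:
 f(c) = C1 + C2*c + C3*c^2 + C4*c^3 - c^6/5184 - 5*c^5/1152 + 5*c^4/336


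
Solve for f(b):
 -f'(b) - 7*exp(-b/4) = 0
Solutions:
 f(b) = C1 + 28*exp(-b/4)


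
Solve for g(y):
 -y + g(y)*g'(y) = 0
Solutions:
 g(y) = -sqrt(C1 + y^2)
 g(y) = sqrt(C1 + y^2)


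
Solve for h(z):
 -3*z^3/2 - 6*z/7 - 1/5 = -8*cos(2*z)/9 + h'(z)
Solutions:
 h(z) = C1 - 3*z^4/8 - 3*z^2/7 - z/5 + 4*sin(2*z)/9


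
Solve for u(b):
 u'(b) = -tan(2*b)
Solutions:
 u(b) = C1 + log(cos(2*b))/2


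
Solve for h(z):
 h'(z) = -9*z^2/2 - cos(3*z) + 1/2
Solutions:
 h(z) = C1 - 3*z^3/2 + z/2 - sin(3*z)/3


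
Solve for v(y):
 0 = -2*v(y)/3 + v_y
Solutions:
 v(y) = C1*exp(2*y/3)


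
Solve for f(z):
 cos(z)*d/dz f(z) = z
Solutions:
 f(z) = C1 + Integral(z/cos(z), z)


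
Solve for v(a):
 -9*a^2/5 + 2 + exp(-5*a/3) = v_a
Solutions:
 v(a) = C1 - 3*a^3/5 + 2*a - 3*exp(-5*a/3)/5


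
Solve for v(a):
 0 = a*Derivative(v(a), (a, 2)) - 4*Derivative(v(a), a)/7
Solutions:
 v(a) = C1 + C2*a^(11/7)


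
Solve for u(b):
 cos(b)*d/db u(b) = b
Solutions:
 u(b) = C1 + Integral(b/cos(b), b)


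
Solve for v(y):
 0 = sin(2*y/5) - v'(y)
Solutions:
 v(y) = C1 - 5*cos(2*y/5)/2


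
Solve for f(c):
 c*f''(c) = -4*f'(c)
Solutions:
 f(c) = C1 + C2/c^3


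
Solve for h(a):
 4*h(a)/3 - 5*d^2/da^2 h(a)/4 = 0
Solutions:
 h(a) = C1*exp(-4*sqrt(15)*a/15) + C2*exp(4*sqrt(15)*a/15)


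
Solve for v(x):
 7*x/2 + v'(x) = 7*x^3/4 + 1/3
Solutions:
 v(x) = C1 + 7*x^4/16 - 7*x^2/4 + x/3


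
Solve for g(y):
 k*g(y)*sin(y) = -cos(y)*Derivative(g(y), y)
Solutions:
 g(y) = C1*exp(k*log(cos(y)))


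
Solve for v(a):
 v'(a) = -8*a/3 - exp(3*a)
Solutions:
 v(a) = C1 - 4*a^2/3 - exp(3*a)/3


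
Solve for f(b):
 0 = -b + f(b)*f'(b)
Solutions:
 f(b) = -sqrt(C1 + b^2)
 f(b) = sqrt(C1 + b^2)


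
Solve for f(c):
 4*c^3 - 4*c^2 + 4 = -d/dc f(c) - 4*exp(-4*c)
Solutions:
 f(c) = C1 - c^4 + 4*c^3/3 - 4*c + exp(-4*c)


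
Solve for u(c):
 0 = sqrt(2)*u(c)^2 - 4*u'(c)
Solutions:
 u(c) = -4/(C1 + sqrt(2)*c)


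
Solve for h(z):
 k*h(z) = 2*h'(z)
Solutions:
 h(z) = C1*exp(k*z/2)


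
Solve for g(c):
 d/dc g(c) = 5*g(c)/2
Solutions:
 g(c) = C1*exp(5*c/2)


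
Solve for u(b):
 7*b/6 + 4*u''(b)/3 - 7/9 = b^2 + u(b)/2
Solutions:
 u(b) = C1*exp(-sqrt(6)*b/4) + C2*exp(sqrt(6)*b/4) - 2*b^2 + 7*b/3 - 110/9


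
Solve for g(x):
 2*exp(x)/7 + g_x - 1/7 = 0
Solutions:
 g(x) = C1 + x/7 - 2*exp(x)/7


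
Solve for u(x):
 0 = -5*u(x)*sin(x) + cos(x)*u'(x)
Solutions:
 u(x) = C1/cos(x)^5


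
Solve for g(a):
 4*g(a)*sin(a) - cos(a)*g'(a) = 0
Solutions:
 g(a) = C1/cos(a)^4


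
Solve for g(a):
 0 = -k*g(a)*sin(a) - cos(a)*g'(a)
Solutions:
 g(a) = C1*exp(k*log(cos(a)))


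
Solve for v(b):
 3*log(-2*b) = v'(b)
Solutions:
 v(b) = C1 + 3*b*log(-b) + 3*b*(-1 + log(2))


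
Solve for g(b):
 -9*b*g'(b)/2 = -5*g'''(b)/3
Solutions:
 g(b) = C1 + Integral(C2*airyai(3*10^(2/3)*b/10) + C3*airybi(3*10^(2/3)*b/10), b)


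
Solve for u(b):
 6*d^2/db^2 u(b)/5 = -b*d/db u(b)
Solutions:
 u(b) = C1 + C2*erf(sqrt(15)*b/6)


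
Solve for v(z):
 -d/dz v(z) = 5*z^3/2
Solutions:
 v(z) = C1 - 5*z^4/8


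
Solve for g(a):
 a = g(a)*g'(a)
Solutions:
 g(a) = -sqrt(C1 + a^2)
 g(a) = sqrt(C1 + a^2)


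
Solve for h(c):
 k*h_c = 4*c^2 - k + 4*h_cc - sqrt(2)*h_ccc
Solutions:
 h(c) = C1 + C2*exp(sqrt(2)*c*(1 - sqrt(-sqrt(2)*k + 4)/2)) + C3*exp(sqrt(2)*c*(sqrt(-sqrt(2)*k + 4)/2 + 1)) + 4*c^3/(3*k) + 16*c^2/k^2 - c - 8*sqrt(2)*c/k^2 + 128*c/k^3


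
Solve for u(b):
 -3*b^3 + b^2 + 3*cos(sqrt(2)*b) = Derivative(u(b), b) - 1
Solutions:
 u(b) = C1 - 3*b^4/4 + b^3/3 + b + 3*sqrt(2)*sin(sqrt(2)*b)/2


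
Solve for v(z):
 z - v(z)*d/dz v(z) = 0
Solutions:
 v(z) = -sqrt(C1 + z^2)
 v(z) = sqrt(C1 + z^2)


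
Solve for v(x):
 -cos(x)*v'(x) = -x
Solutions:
 v(x) = C1 + Integral(x/cos(x), x)


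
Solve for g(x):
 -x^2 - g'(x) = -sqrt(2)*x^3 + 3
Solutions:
 g(x) = C1 + sqrt(2)*x^4/4 - x^3/3 - 3*x


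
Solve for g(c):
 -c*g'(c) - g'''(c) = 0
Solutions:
 g(c) = C1 + Integral(C2*airyai(-c) + C3*airybi(-c), c)


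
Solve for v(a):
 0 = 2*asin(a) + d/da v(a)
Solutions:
 v(a) = C1 - 2*a*asin(a) - 2*sqrt(1 - a^2)


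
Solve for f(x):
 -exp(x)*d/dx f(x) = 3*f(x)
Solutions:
 f(x) = C1*exp(3*exp(-x))


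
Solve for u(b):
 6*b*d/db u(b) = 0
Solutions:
 u(b) = C1


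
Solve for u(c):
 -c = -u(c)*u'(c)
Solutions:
 u(c) = -sqrt(C1 + c^2)
 u(c) = sqrt(C1 + c^2)


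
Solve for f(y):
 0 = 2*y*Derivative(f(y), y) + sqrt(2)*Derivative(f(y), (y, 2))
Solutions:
 f(y) = C1 + C2*erf(2^(3/4)*y/2)


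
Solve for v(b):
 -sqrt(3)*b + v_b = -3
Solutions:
 v(b) = C1 + sqrt(3)*b^2/2 - 3*b


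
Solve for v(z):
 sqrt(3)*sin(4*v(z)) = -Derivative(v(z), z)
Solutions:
 v(z) = -acos((-C1 - exp(8*sqrt(3)*z))/(C1 - exp(8*sqrt(3)*z)))/4 + pi/2
 v(z) = acos((-C1 - exp(8*sqrt(3)*z))/(C1 - exp(8*sqrt(3)*z)))/4


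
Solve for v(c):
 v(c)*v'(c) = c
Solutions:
 v(c) = -sqrt(C1 + c^2)
 v(c) = sqrt(C1 + c^2)


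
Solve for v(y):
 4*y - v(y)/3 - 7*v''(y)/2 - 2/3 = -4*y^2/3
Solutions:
 v(y) = C1*sin(sqrt(42)*y/21) + C2*cos(sqrt(42)*y/21) + 4*y^2 + 12*y - 86


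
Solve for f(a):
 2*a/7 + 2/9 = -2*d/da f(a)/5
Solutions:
 f(a) = C1 - 5*a^2/14 - 5*a/9


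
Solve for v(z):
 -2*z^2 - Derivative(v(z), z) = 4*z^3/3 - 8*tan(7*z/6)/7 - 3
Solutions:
 v(z) = C1 - z^4/3 - 2*z^3/3 + 3*z - 48*log(cos(7*z/6))/49


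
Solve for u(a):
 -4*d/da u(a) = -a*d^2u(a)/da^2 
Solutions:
 u(a) = C1 + C2*a^5


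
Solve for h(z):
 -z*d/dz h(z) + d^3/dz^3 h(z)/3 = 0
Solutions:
 h(z) = C1 + Integral(C2*airyai(3^(1/3)*z) + C3*airybi(3^(1/3)*z), z)


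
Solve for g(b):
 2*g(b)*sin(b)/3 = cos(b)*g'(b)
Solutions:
 g(b) = C1/cos(b)^(2/3)


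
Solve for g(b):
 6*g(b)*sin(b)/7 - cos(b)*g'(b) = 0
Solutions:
 g(b) = C1/cos(b)^(6/7)


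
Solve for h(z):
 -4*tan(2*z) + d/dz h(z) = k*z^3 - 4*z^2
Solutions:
 h(z) = C1 + k*z^4/4 - 4*z^3/3 - 2*log(cos(2*z))


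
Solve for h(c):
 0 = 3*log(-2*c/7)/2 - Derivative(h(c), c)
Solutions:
 h(c) = C1 + 3*c*log(-c)/2 + 3*c*(-log(7) - 1 + log(2))/2


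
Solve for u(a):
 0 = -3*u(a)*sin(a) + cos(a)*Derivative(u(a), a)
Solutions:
 u(a) = C1/cos(a)^3


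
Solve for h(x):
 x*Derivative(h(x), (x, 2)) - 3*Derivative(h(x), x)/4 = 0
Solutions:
 h(x) = C1 + C2*x^(7/4)


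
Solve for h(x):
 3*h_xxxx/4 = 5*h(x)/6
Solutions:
 h(x) = C1*exp(-10^(1/4)*sqrt(3)*x/3) + C2*exp(10^(1/4)*sqrt(3)*x/3) + C3*sin(10^(1/4)*sqrt(3)*x/3) + C4*cos(10^(1/4)*sqrt(3)*x/3)


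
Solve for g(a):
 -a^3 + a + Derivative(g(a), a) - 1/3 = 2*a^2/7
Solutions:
 g(a) = C1 + a^4/4 + 2*a^3/21 - a^2/2 + a/3


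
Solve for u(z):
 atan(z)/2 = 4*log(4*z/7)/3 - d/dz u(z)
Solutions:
 u(z) = C1 + 4*z*log(z)/3 - z*atan(z)/2 - 4*z*log(7)/3 - 4*z/3 + 8*z*log(2)/3 + log(z^2 + 1)/4


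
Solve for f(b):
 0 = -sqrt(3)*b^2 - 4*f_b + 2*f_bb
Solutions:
 f(b) = C1 + C2*exp(2*b) - sqrt(3)*b^3/12 - sqrt(3)*b^2/8 - sqrt(3)*b/8


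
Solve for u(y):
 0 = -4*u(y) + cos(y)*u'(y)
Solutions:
 u(y) = C1*(sin(y)^2 + 2*sin(y) + 1)/(sin(y)^2 - 2*sin(y) + 1)


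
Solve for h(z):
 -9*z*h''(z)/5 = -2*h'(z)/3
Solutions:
 h(z) = C1 + C2*z^(37/27)


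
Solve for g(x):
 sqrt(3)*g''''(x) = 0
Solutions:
 g(x) = C1 + C2*x + C3*x^2 + C4*x^3


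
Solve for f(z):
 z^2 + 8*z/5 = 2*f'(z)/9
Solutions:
 f(z) = C1 + 3*z^3/2 + 18*z^2/5


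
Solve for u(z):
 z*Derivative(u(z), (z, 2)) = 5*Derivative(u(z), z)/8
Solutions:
 u(z) = C1 + C2*z^(13/8)


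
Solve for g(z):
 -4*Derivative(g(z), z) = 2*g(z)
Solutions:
 g(z) = C1*exp(-z/2)


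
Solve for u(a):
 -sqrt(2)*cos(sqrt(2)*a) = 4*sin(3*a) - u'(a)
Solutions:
 u(a) = C1 + sin(sqrt(2)*a) - 4*cos(3*a)/3


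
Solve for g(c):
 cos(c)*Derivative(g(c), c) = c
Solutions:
 g(c) = C1 + Integral(c/cos(c), c)


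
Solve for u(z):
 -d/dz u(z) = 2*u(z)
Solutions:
 u(z) = C1*exp(-2*z)


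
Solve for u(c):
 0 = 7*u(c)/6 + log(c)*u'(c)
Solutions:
 u(c) = C1*exp(-7*li(c)/6)


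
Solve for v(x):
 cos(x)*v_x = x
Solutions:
 v(x) = C1 + Integral(x/cos(x), x)


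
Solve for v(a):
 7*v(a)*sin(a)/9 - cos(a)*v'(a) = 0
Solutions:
 v(a) = C1/cos(a)^(7/9)


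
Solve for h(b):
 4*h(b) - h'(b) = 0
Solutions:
 h(b) = C1*exp(4*b)


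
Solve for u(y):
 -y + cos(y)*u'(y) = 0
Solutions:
 u(y) = C1 + Integral(y/cos(y), y)


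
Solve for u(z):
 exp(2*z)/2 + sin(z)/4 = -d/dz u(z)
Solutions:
 u(z) = C1 - exp(2*z)/4 + cos(z)/4


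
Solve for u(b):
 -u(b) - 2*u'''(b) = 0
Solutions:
 u(b) = C3*exp(-2^(2/3)*b/2) + (C1*sin(2^(2/3)*sqrt(3)*b/4) + C2*cos(2^(2/3)*sqrt(3)*b/4))*exp(2^(2/3)*b/4)


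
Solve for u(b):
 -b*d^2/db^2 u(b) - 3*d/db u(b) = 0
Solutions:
 u(b) = C1 + C2/b^2


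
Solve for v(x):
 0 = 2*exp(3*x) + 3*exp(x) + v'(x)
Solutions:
 v(x) = C1 - 2*exp(3*x)/3 - 3*exp(x)


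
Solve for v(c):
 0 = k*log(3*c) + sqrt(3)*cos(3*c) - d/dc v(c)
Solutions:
 v(c) = C1 + c*k*(log(c) - 1) + c*k*log(3) + sqrt(3)*sin(3*c)/3


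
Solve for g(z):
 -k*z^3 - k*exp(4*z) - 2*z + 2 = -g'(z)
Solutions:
 g(z) = C1 + k*z^4/4 + k*exp(4*z)/4 + z^2 - 2*z


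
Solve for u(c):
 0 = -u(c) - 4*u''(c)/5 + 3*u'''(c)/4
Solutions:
 u(c) = C1*exp(c*(-2^(1/3)*(45*sqrt(517065) + 32423)^(1/3) - 128*2^(2/3)/(45*sqrt(517065) + 32423)^(1/3) + 32)/90)*sin(2^(1/3)*sqrt(3)*c*(-(45*sqrt(517065) + 32423)^(1/3) + 128*2^(1/3)/(45*sqrt(517065) + 32423)^(1/3))/90) + C2*exp(c*(-2^(1/3)*(45*sqrt(517065) + 32423)^(1/3) - 128*2^(2/3)/(45*sqrt(517065) + 32423)^(1/3) + 32)/90)*cos(2^(1/3)*sqrt(3)*c*(-(45*sqrt(517065) + 32423)^(1/3) + 128*2^(1/3)/(45*sqrt(517065) + 32423)^(1/3))/90) + C3*exp(c*(128*2^(2/3)/(45*sqrt(517065) + 32423)^(1/3) + 16 + 2^(1/3)*(45*sqrt(517065) + 32423)^(1/3))/45)


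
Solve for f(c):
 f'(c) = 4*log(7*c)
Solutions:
 f(c) = C1 + 4*c*log(c) - 4*c + c*log(2401)


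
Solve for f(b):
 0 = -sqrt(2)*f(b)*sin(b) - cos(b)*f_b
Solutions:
 f(b) = C1*cos(b)^(sqrt(2))


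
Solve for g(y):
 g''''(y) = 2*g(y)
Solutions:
 g(y) = C1*exp(-2^(1/4)*y) + C2*exp(2^(1/4)*y) + C3*sin(2^(1/4)*y) + C4*cos(2^(1/4)*y)


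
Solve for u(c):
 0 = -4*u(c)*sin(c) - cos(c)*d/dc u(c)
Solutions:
 u(c) = C1*cos(c)^4


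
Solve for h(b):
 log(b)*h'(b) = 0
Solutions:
 h(b) = C1


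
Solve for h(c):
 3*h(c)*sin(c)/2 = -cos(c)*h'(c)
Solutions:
 h(c) = C1*cos(c)^(3/2)


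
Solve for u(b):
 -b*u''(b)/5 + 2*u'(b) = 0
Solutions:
 u(b) = C1 + C2*b^11


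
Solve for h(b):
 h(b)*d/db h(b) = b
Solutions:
 h(b) = -sqrt(C1 + b^2)
 h(b) = sqrt(C1 + b^2)


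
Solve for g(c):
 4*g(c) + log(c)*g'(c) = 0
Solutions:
 g(c) = C1*exp(-4*li(c))


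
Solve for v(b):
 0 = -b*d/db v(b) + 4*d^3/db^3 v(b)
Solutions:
 v(b) = C1 + Integral(C2*airyai(2^(1/3)*b/2) + C3*airybi(2^(1/3)*b/2), b)


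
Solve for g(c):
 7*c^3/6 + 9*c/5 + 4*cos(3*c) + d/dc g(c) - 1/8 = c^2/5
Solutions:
 g(c) = C1 - 7*c^4/24 + c^3/15 - 9*c^2/10 + c/8 - 4*sin(3*c)/3


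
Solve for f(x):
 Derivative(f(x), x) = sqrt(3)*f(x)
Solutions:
 f(x) = C1*exp(sqrt(3)*x)


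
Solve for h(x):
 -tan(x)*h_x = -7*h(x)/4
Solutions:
 h(x) = C1*sin(x)^(7/4)


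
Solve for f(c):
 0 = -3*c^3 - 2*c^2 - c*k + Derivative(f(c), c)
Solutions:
 f(c) = C1 + 3*c^4/4 + 2*c^3/3 + c^2*k/2


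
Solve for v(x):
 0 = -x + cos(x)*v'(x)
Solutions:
 v(x) = C1 + Integral(x/cos(x), x)


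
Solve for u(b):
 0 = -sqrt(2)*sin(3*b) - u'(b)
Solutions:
 u(b) = C1 + sqrt(2)*cos(3*b)/3


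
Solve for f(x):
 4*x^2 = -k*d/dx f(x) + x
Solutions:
 f(x) = C1 - 4*x^3/(3*k) + x^2/(2*k)


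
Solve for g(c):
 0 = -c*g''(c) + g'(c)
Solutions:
 g(c) = C1 + C2*c^2


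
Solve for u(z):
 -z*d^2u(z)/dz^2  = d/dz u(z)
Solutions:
 u(z) = C1 + C2*log(z)


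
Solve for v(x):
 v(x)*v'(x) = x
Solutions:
 v(x) = -sqrt(C1 + x^2)
 v(x) = sqrt(C1 + x^2)


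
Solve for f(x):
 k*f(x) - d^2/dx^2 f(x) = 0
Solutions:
 f(x) = C1*exp(-sqrt(k)*x) + C2*exp(sqrt(k)*x)


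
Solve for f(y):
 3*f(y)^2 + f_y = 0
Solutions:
 f(y) = 1/(C1 + 3*y)


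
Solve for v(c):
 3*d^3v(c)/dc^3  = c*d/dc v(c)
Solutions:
 v(c) = C1 + Integral(C2*airyai(3^(2/3)*c/3) + C3*airybi(3^(2/3)*c/3), c)


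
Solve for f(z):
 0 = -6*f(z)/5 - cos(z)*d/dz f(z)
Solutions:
 f(z) = C1*(sin(z) - 1)^(3/5)/(sin(z) + 1)^(3/5)


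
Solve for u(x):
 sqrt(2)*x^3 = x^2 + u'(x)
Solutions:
 u(x) = C1 + sqrt(2)*x^4/4 - x^3/3


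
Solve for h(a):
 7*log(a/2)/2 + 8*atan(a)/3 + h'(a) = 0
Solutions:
 h(a) = C1 - 7*a*log(a)/2 - 8*a*atan(a)/3 + 7*a*log(2)/2 + 7*a/2 + 4*log(a^2 + 1)/3
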